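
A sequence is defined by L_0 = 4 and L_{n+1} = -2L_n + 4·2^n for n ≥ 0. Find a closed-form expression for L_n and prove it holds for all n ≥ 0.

Claim: L_n = 3·(-2)^n + 2^n.

Base case: L_0 = 4, and 3·(-2)^0 + 2^0 = 3 + 1 = 4.
Assume L_j = 3·(-2)^j + 2^j for some j ≥ 0.
Then L_{j+1} = -2L_j + 4·2^j = -2·(3·(-2)^j + 2^j) + 4·2^j = 3·(-2)^{j+1} − 2·2^j + 4·2^j = 3·(-2)^{j+1} + 2·2^j = 3·(-2)^{j+1} + 2^{j+1}.
Hence L_n = 3·(-2)^n + 2^n for every n ≥ 0, by induction.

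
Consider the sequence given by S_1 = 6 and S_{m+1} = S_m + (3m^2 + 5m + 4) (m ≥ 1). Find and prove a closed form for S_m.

Claim: S_m = m^3 + m^2 + 2m + 2.

Base case: S_1 = 6, and 1^3 + 1^2 + 2·1 + 2 = 6.
Assume S_j = j^3 + j^2 + 2j + 2.
Then S_{j+1} = S_j + (3j^2 + 5j + 4) = (j^3 + j^2 + 2j + 2) + (3j^2 + 5j + 4) = j^3 + 4j^2 + 7j + 6,
and (j+1)^3 + (j+1)^2 + 2·(j+1) + 2 = j^3 + 4j^2 + 7j + 6.
By induction, S_m = m^3 + m^2 + 2m + 2 for all m ≥ 1.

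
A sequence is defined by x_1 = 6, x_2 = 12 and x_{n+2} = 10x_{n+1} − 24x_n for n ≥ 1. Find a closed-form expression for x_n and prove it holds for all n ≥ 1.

Claim: x_n = 3·4^n − 6^n.

Base cases: x_1 = 6 and 3·4^1 − 6^1 = 6; x_2 = 12 and 3·4^2 − 6^2 = 12.
Assume x_j = 3·4^j − 6^j for all 1 ≤ j ≤ r, where r ≥ 2.
Then x_{r+1} = 10x_r − 24x_{r−1} = 10·(3·4^r − 6^r) − 24·(3·4^{r−1} − 6^{r−1}) = 3·(10·4 − 24)4^{r−1} − (10·6 − 24)6^{r−1} = 48·4^{r−1} − 36·6^{r−1} = 3·4^{r+1} − 6^{r+1}.
Hence x_n = 3·4^n − 6^n for every n ≥ 1, by strong induction.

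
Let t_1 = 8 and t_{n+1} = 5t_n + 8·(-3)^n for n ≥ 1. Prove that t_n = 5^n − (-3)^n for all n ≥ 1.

Base case: t_1 = 8, and 5^1 − (-3)^1 = 5 + 3 = 8.
Assume t_r = 5^r − (-3)^r for some r ≥ 1.
Then t_{r+1} = 5t_r + 8·(-3)^r = 5·(5^r − (-3)^r) + 8·(-3)^r = 5^{r+1} − 5·(-3)^r + 8·(-3)^r = 5^{r+1} + 3·(-3)^r = 5^{r+1} − (-3)^{r+1}.
Hence t_n = 5^n − (-3)^n for every n ≥ 1, by induction.

t_n = 5^n − (-3)^n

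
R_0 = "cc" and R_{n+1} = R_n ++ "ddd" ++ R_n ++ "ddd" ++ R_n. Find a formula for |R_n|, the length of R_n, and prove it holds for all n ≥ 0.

Claim: |R_n| = 5·3^n − 3.

Base case: |R_0| = 2, and 5·3^0 − 3 = 2.
Assume |R_m| = 5·3^m − 3.
Then |R_{m+1}| = 3|R_m| + 6 = 3(5·3^m − 3) + 6 = 5·3^{m+1} − 9 + 6 = 5·3^{m+1} − 3.
So the formula holds for m+1, and by induction |R_n| = 5·3^n − 3 for all n ≥ 0.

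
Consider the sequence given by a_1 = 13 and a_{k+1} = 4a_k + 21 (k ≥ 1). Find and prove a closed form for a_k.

Claim: a_k = 5·4^k − 7.

Base case: a_1 = 13, and 5·4^1 − 7 = 20 − 7 = 13.
Assume a_j = 5·4^j − 7 for some j ≥ 1.
Then a_{j+1} = 4a_j + 21 = 4·(5·4^j − 7) + 21 = 20·4^j − 28 + 21 = 5·4^{j+1} − 7.
This completes the inductive step, so a_k = 5·4^k − 7 for all k ≥ 1.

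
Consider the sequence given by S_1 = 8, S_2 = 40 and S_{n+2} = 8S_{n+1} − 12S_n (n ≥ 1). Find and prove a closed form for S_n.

Claim: S_n = 6^n + 2^n.

Base cases: S_1 = 8 and 6^1 + 2^1 = 8; S_2 = 40 and 6^2 + 2^2 = 40.
Assume S_j = 6^j + 2^j for all 1 ≤ j ≤ m, where m ≥ 2.
Then S_{m+1} = 8S_m − 12S_{m−1} = 8·(6^m + 2^m) − 12·(6^{m−1} + 2^{m−1}) = (8·6 − 12)6^{m−1} + (8·2 − 12)2^{m−1} = 36·6^{m−1} + 4·2^{m−1} = 6^{m+1} + 2^{m+1}.
Hence S_n = 6^n + 2^n for every n ≥ 1, by strong induction.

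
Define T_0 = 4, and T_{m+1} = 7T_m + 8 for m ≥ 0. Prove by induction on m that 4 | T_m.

Base case: T_0 = 4 = 4·1, so 4 | T_0.
Assume 4 | T_r, so T_r = 4t for some integer t.
Then T_{r+1} = 7T_r + 8 = 7·(4t) + 8 = 4(7t + 2), so 4 | T_{r+1}.
Hence 4 | T_m for every m ≥ 0, by induction.

4 | T_m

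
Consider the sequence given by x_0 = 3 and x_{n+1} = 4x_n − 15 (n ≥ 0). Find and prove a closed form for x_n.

Claim: x_n = -2·4^n + 5.

Base case: x_0 = 3, and -2·4^0 + 5 = -2 + 5 = 3.
Assume x_r = -2·4^r + 5 for some r ≥ 0.
Then x_{r+1} = 4x_r − 15 = 4·(-2·4^r + 5) − 15 = -8·4^r + 20 − 15 = -2·4^{r+1} + 5.
Hence x_n = -2·4^n + 5 for every n ≥ 0, by induction.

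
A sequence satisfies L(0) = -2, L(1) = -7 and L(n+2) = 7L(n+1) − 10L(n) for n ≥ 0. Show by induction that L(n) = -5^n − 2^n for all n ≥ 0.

Base cases: L(0) = -2 and -5^0 − 2^0 = -2; L(1) = -7 and -5^1 − 2^1 = -7.
Assume L(j) = -5^j − 2^j for all 0 ≤ j ≤ r, where r ≥ 1.
Then L(r+1) = 7L(r) − 10L(r−1) = 7·(-5^r − 2^r) − 10·(-5^{r−1} − 2^{r−1}) = -(7·5 − 10)5^{r−1} − (7·2 − 10)2^{r−1} = -25·5^{r−1} − 4·2^{r−1} = -5^{r+1} − 2^{r+1}.
So the formula holds for r+1, and by strong induction L(n) = -5^n − 2^n for all n ≥ 0.

L(n) = -5^n − 2^n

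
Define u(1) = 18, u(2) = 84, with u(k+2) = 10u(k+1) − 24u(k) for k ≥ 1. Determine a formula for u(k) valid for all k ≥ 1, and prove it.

Claim: u(k) = 3·4^k + 6^k.

Base cases: u(1) = 18 and 3·4^1 + 6^1 = 18; u(2) = 84 and 3·4^2 + 6^2 = 84.
Assume u(j) = 3·4^j + 6^j for all 1 ≤ j ≤ m, where m ≥ 2.
Then u(m+1) = 10u(m) − 24u(m−1) = 10·(3·4^m + 6^m) − 24·(3·4^{m−1} + 6^{m−1}) = 3·(10·4 − 24)4^{m−1} + (10·6 − 24)6^{m−1} = 48·4^{m−1} + 36·6^{m−1} = 3·4^{m+1} + 6^{m+1}.
Hence u(k) = 3·4^k + 6^k for every k ≥ 1, by strong induction.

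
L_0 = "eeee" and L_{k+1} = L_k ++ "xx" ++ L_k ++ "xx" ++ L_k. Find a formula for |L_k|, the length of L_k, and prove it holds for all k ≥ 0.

Claim: |L_k| = 6·3^k − 2.

Base case: |L_0| = 4, and 6·3^0 − 2 = 4.
Assume |L_r| = 6·3^r − 2.
Then |L_{r+1}| = 3|L_r| + 4 = 3(6·3^r − 2) + 4 = 6·3^{r+1} − 6 + 4 = 6·3^{r+1} − 2.
Hence |L_k| = 6·3^k − 2 for every k ≥ 0, by induction.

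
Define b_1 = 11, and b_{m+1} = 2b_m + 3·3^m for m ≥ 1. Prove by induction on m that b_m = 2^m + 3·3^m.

Base case: b_1 = 11, and 2^1 + 3·3^1 = 2 + 9 = 11.
Assume b_k = 2^k + 3·3^k for some k ≥ 1.
Then b_{k+1} = 2b_k + 3·3^k = 2·(2^k + 3·3^k) + 3·3^k = 2^{k+1} + 6·3^k + 3·3^k = 2^{k+1} + 9·3^k = 2^{k+1} + 3·3^{k+1}.
This completes the inductive step, so b_m = 2^m + 3·3^m for all m ≥ 1.

b_m = 2^m + 3·3^m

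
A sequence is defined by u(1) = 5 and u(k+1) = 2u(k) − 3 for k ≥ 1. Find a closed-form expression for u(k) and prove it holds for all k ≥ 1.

Claim: u(k) = 2^k + 3.

Base case: u(1) = 5, and 2^1 + 3 = 2 + 3 = 5.
Assume u(m) = 2^m + 3 for some m ≥ 1.
Then u(m+1) = 2u(m) − 3 = 2·(2^m + 3) − 3 = 2^{m+1} + 6 − 3 = 2^{m+1} + 3.
This completes the inductive step, so u(k) = 2^k + 3 for all k ≥ 1.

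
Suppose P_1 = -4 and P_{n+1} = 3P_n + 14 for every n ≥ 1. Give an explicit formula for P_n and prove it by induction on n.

Claim: P_n = 3^n − 7.

Base case: P_1 = -4, and 3^1 − 7 = 3 − 7 = -4.
Assume P_j = 3^j − 7 for some j ≥ 1.
Then P_{j+1} = 3P_j + 14 = 3·(3^j − 7) + 14 = 3^{j+1} − 21 + 14 = 3^{j+1} − 7.
Hence P_n = 3^n − 7 for every n ≥ 1, by induction.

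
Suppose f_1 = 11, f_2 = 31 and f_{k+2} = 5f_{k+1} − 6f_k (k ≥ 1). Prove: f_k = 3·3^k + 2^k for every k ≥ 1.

Base cases: f_1 = 11 and 3·3^1 + 2^1 = 11; f_2 = 31 and 3·3^2 + 2^2 = 31.
Assume f_i = 3·3^i + 2^i for all 1 ≤ i ≤ j, where j ≥ 2.
Then f_{j+1} = 5f_j − 6f_{j−1} = 5·(3·3^j + 2^j) − 6·(3·3^{j−1} + 2^{j−1}) = 3·(5·3 − 6)3^{j−1} + (5·2 − 6)2^{j−1} = 27·3^{j−1} + 4·2^{j−1} = 3·3^{j+1} + 2^{j+1}.
So the formula holds for j+1, and by strong induction f_k = 3·3^k + 2^k for all k ≥ 1.

f_k = 3·3^k + 2^k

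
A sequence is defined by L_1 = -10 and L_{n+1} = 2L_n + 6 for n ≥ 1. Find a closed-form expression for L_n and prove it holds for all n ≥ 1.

Claim: L_n = -2^{n+1} − 6.

Base case: L_1 = -10, and -2^{1+1} − 6 = -4 − 6 = -10.
Assume L_r = -2^{r+1} − 6 for some r ≥ 1.
Then L_{r+1} = 2L_r + 6 = 2·(-2^{r+1} − 6) + 6 = -2^{r+2} − 12 + 6 = -2^{r+2} − 6.
Hence L_n = -2^{n+1} − 6 for every n ≥ 1, by induction.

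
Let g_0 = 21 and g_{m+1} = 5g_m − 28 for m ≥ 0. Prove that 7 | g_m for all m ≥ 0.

Base case: g_0 = 21 = 7·3, so 7 | g_0.
Assume 7 | g_j, so g_j = 7t for some integer t.
Then g_{j+1} = 5g_j − 28 = 5·(7t) − 28 = 7(5t − 4), so 7 | g_{j+1}.
So the property holds for j+1, and by induction 7 | g_m for all m ≥ 0.

7 | g_m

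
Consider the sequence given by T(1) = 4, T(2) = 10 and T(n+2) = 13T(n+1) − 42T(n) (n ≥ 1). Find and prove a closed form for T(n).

Claim: T(n) = 3·6^n − 2·7^n.

Base cases: T(1) = 4 and 3·6^1 − 2·7^1 = 4; T(2) = 10 and 3·6^2 − 2·7^2 = 10.
Assume T(j) = 3·6^j − 2·7^j for all 1 ≤ j ≤ k, where k ≥ 2.
Then T(k+1) = 13T(k) − 42T(k−1) = 13·(3·6^k − 2·7^k) − 42·(3·6^{k−1} − 2·7^{k−1}) = 3·(13·6 − 42)6^{k−1} − 2·(13·7 − 42)7^{k−1} = 108·6^{k−1} − 98·7^{k−1} = 3·6^{k+1} − 2·7^{k+1}.
So the formula holds for k+1, and by strong induction T(n) = 3·6^n − 2·7^n for all n ≥ 1.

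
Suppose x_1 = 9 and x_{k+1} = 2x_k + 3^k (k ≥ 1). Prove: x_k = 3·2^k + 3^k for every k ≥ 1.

Base case: x_1 = 9, and 3·2^1 + 3^1 = 6 + 3 = 9.
Assume x_m = 3·2^m + 3^m for some m ≥ 1.
Then x_{m+1} = 2x_m + 3^m = 2·(3·2^m + 3^m) + 3^m = 3·2^{m+1} + 2·3^m + 3^m = 3·2^{m+1} + 3·3^m = 3·2^{m+1} + 3^{m+1}.
Hence x_k = 3·2^k + 3^k for every k ≥ 1, by induction.

x_k = 3·2^k + 3^k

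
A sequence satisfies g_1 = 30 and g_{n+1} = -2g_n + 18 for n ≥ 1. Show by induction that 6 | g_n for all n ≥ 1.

Base case: g_1 = 30 = 6·5, so 6 | g_1.
Assume 6 | g_k, so g_k = 6t for some integer t.
Then g_{k+1} = -2g_k + 18 = -2·(6t) + 18 = 6(-2t + 3), so 6 | g_{k+1}.
So the property holds for k+1, and by induction 6 | g_n for all n ≥ 1.

6 | g_n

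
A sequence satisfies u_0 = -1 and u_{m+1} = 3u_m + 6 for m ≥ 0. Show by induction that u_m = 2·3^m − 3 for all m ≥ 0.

Base case: u_0 = -1, and 2·3^0 − 3 = 2 − 3 = -1.
Assume u_r = 2·3^r − 3 for some r ≥ 0.
Then u_{r+1} = 3u_r + 6 = 3·(2·3^r − 3) + 6 = 6·3^r − 9 + 6 = 2·3^{r+1} − 3.
By induction, u_m = 2·3^m − 3 for all m ≥ 0.

u_m = 2·3^m − 3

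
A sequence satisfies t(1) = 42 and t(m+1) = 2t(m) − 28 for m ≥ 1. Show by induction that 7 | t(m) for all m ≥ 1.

Base case: t(1) = 42 = 7·6, so 7 | t(1).
Assume 7 | t(k), so t(k) = 7s for some integer s.
Then t(k+1) = 2t(k) − 28 = 2·(7s) − 28 = 7(2s − 4), so 7 | t(k+1).
This completes the inductive step, so 7 | t(m) for all m ≥ 1.

7 | t(m)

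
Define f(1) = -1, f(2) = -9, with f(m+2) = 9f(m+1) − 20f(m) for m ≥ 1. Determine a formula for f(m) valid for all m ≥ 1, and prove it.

Claim: f(m) = -5^m + 4^m.

Base cases: f(1) = -1 and -5^1 + 4^1 = -1; f(2) = -9 and -5^2 + 4^2 = -9.
Assume f(j) = -5^j + 4^j for all 1 ≤ j ≤ r, where r ≥ 2.
Then f(r+1) = 9f(r) − 20f(r−1) = 9·(-5^r + 4^r) − 20·(-5^{r−1} + 4^{r−1}) = -(9·5 − 20)5^{r−1} + (9·4 − 20)4^{r−1} = -25·5^{r−1} + 16·4^{r−1} = -5^{r+1} + 4^{r+1}.
This completes the inductive step, so f(m) = -5^m + 4^m for all m ≥ 1.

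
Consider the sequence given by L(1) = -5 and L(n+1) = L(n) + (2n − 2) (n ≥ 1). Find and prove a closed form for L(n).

Claim: L(n) = n^2 − 3n − 3.

Base case: L(1) = -5, and 1^2 − 3·1 − 3 = -5.
Assume L(j) = j^2 − 3j − 3.
Then L(j+1) = L(j) + (2j − 2) = (j^2 − 3j − 3) + (2j − 2) = j^2 − j − 5,
and (j+1)^2 − 3·(j+1) − 3 = j^2 − j − 5.
This completes the inductive step, so L(n) = n^2 − 3n − 3 for all n ≥ 1.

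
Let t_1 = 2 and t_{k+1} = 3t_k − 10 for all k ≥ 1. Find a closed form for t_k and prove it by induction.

Claim: t_k = -3^k + 5.

Base case: t_1 = 2, and -3^1 + 5 = -3 + 5 = 2.
Assume t_j = -3^j + 5 for some j ≥ 1.
Then t_{j+1} = 3t_j − 10 = 3·(-3^j + 5) − 10 = -3^{j+1} + 15 − 10 = -3^{j+1} + 5.
By induction, t_k = -3^k + 5 for all k ≥ 1.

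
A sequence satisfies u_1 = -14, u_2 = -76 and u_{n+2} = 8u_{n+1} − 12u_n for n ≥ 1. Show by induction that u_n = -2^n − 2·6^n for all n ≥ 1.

Base cases: u_1 = -14 and -2^1 − 2·6^1 = -14; u_2 = -76 and -2^2 − 2·6^2 = -76.
Assume u_j = -2^j − 2·6^j for all 1 ≤ j ≤ r, where r ≥ 2.
Then u_{r+1} = 8u_r − 12u_{r−1} = 8·(-2^r − 2·6^r) − 12·(-2^{r−1} − 2·6^{r−1}) = -(8·2 − 12)2^{r−1} − 2·(8·6 − 12)6^{r−1} = -4·2^{r−1} − 72·6^{r−1} = -2^{r+1} − 2·6^{r+1}.
By strong induction, u_n = -2^n − 2·6^n for all n ≥ 1.

u_n = -2^n − 2·6^n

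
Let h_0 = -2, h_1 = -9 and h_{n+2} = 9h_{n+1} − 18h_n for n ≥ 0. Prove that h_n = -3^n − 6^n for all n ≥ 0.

Base cases: h_0 = -2 and -3^0 − 6^0 = -2; h_1 = -9 and -3^1 − 6^1 = -9.
Assume h_j = -3^j − 6^j for all 0 ≤ j ≤ m, where m ≥ 1.
Then h_{m+1} = 9h_m − 18h_{m−1} = 9·(-3^m − 6^m) − 18·(-3^{m−1} − 6^{m−1}) = -(9·3 − 18)3^{m−1} − (9·6 − 18)6^{m−1} = -9·3^{m−1} − 36·6^{m−1} = -3^{m+1} − 6^{m+1}.
By strong induction, h_n = -3^n − 6^n for all n ≥ 0.

h_n = -3^n − 6^n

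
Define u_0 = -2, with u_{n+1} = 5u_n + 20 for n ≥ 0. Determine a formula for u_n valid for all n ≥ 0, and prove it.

Claim: u_n = 3·5^n − 5.

Base case: u_0 = -2, and 3·5^0 − 5 = 3 − 5 = -2.
Assume u_j = 3·5^j − 5 for some j ≥ 0.
Then u_{j+1} = 5u_j + 20 = 5·(3·5^j − 5) + 20 = 15·5^j − 25 + 20 = 3·5^{j+1} − 5.
This completes the inductive step, so u_n = 3·5^n − 5 for all n ≥ 0.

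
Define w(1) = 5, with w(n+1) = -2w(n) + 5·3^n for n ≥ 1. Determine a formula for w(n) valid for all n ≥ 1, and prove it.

Claim: w(n) = -(-2)^n + 3^n.

Base case: w(1) = 5, and -(-2)^1 + 3^1 = 2 + 3 = 5.
Assume w(k) = -(-2)^k + 3^k for some k ≥ 1.
Then w(k+1) = -2w(k) + 5·3^k = -2·(-(-2)^k + 3^k) + 5·3^k = -(-2)^{k+1} − 2·3^k + 5·3^k = -(-2)^{k+1} + 3·3^k = -(-2)^{k+1} + 3^{k+1}.
Hence w(n) = -(-2)^n + 3^n for every n ≥ 1, by induction.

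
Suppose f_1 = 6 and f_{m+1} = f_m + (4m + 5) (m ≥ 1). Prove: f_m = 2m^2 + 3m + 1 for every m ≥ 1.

Base case: f_1 = 6, and 2·1^2 + 3·1 + 1 = 6.
Assume f_j = 2j^2 + 3j + 1.
Then f_{j+1} = f_j + (4j + 5) = (2j^2 + 3j + 1) + (4j + 5) = 2j^2 + 7j + 6,
and 2·(j+1)^2 + 3·(j+1) + 1 = 2j^2 + 7j + 6.
This completes the inductive step, so f_m = 2m^2 + 3m + 1 for all m ≥ 1.

f_m = 2m^2 + 3m + 1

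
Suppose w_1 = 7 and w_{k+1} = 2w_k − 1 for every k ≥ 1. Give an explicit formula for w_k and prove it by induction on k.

Claim: w_k = 3·2^k + 1.

Base case: w_1 = 7, and 3·2^1 + 1 = 6 + 1 = 7.
Assume w_r = 3·2^r + 1 for some r ≥ 1.
Then w_{r+1} = 2w_r − 1 = 2·(3·2^r + 1) − 1 = 6·2^r + 2 − 1 = 3·2^{r+1} + 1.
So the formula holds for r+1, and by induction w_k = 3·2^k + 1 for all k ≥ 1.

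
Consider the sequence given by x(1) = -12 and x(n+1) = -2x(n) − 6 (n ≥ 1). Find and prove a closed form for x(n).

Claim: x(n) = 5·(-2)^n − 2.

Base case: x(1) = -12, and 5·(-2)^1 − 2 = -10 − 2 = -12.
Assume x(m) = 5·(-2)^m − 2 for some m ≥ 1.
Then x(m+1) = -2x(m) − 6 = -2·(5·(-2)^m − 2) − 6 = -10·(-2)^m + 4 − 6 = 5·(-2)^{m+1} − 2.
This completes the inductive step, so x(n) = 5·(-2)^n − 2 for all n ≥ 1.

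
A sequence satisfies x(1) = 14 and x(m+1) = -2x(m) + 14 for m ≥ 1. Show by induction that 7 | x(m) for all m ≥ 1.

Base case: x(1) = 14 = 7·2, so 7 | x(1).
Assume 7 | x(k), so x(k) = 7t for some integer t.
Then x(k+1) = -2x(k) + 14 = -2·(7t) + 14 = 7(-2t + 2), so 7 | x(k+1).
This completes the inductive step, so 7 | x(m) for all m ≥ 1.

7 | x(m)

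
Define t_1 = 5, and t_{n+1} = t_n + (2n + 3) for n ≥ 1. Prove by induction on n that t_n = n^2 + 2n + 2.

Base case: t_1 = 5, and 1^2 + 2·1 + 2 = 5.
Assume t_j = j^2 + 2j + 2.
Then t_{j+1} = t_j + (2j + 3) = (j^2 + 2j + 2) + (2j + 3) = j^2 + 4j + 5,
and (j+1)^2 + 2·(j+1) + 2 = j^2 + 4j + 5.
By induction, t_n = n^2 + 2n + 2 for all n ≥ 1.

t_n = n^2 + 2n + 2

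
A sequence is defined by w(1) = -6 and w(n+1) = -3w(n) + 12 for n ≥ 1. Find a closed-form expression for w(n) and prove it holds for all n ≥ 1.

Claim: w(n) = 3·(-3)^n + 3.

Base case: w(1) = -6, and 3·(-3)^1 + 3 = -9 + 3 = -6.
Assume w(j) = 3·(-3)^j + 3 for some j ≥ 1.
Then w(j+1) = -3w(j) + 12 = -3·(3·(-3)^j + 3) + 12 = -9·(-3)^j − 9 + 12 = 3·(-3)^{j+1} + 3.
This completes the inductive step, so w(n) = 3·(-3)^n + 3 for all n ≥ 1.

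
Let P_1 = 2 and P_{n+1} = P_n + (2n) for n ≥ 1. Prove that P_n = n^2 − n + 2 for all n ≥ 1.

Base case: P_1 = 2, and 1^2 − 1 + 2 = 2.
Assume P_k = k^2 − k + 2.
Then P_{k+1} = P_k + (2k) = (k^2 − k + 2) + (2k) = k^2 + k + 2,
and (k+1)^2 − (k+1) + 2 = k^2 + k + 2.
This completes the inductive step, so P_n = n^2 − n + 2 for all n ≥ 1.

P_n = n^2 − n + 2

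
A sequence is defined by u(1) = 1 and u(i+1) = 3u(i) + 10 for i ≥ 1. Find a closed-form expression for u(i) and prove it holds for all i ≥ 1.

Claim: u(i) = 2·3^i − 5.

Base case: u(1) = 1, and 2·3^1 − 5 = 6 − 5 = 1.
Assume u(k) = 2·3^k − 5 for some k ≥ 1.
Then u(k+1) = 3u(k) + 10 = 3·(2·3^k − 5) + 10 = 6·3^k − 15 + 10 = 2·3^{k+1} − 5.
So the formula holds for k+1, and by induction u(i) = 2·3^i − 5 for all i ≥ 1.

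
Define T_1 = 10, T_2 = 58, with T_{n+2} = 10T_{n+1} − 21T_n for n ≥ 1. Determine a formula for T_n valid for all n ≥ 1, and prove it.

Claim: T_n = 7^n + 3^n.

Base cases: T_1 = 10 and 7^1 + 3^1 = 10; T_2 = 58 and 7^2 + 3^2 = 58.
Assume T_i = 7^i + 3^i for all 1 ≤ i ≤ j, where j ≥ 2.
Then T_{j+1} = 10T_j − 21T_{j−1} = 10·(7^j + 3^j) − 21·(7^{j−1} + 3^{j−1}) = (10·7 − 21)7^{j−1} + (10·3 − 21)3^{j−1} = 49·7^{j−1} + 9·3^{j−1} = 7^{j+1} + 3^{j+1}.
So the formula holds for j+1, and by strong induction T_n = 7^n + 3^n for all n ≥ 1.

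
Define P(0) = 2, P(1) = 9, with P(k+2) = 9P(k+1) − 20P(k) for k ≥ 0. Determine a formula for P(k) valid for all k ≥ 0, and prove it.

Claim: P(k) = 5^k + 4^k.

Base cases: P(0) = 2 and 5^0 + 4^0 = 2; P(1) = 9 and 5^1 + 4^1 = 9.
Assume P(j) = 5^j + 4^j for all 0 ≤ j ≤ r, where r ≥ 1.
Then P(r+1) = 9P(r) − 20P(r−1) = 9·(5^r + 4^r) − 20·(5^{r−1} + 4^{r−1}) = (9·5 − 20)5^{r−1} + (9·4 − 20)4^{r−1} = 25·5^{r−1} + 16·4^{r−1} = 5^{r+1} + 4^{r+1}.
So the formula holds for r+1, and by strong induction P(k) = 5^k + 4^k for all k ≥ 0.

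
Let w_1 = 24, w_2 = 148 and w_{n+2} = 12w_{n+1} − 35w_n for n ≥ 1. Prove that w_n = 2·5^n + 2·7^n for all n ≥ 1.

Base cases: w_1 = 24 and 2·5^1 + 2·7^1 = 24; w_2 = 148 and 2·5^2 + 2·7^2 = 148.
Assume w_j = 2·5^j + 2·7^j for all 1 ≤ j ≤ m, where m ≥ 2.
Then w_{m+1} = 12w_m − 35w_{m−1} = 12·(2·5^m + 2·7^m) − 35·(2·5^{m−1} + 2·7^{m−1}) = 2·(12·5 − 35)5^{m−1} + 2·(12·7 − 35)7^{m−1} = 50·5^{m−1} + 98·7^{m−1} = 2·5^{m+1} + 2·7^{m+1}.
Hence w_n = 2·5^n + 2·7^n for every n ≥ 1, by strong induction.

w_n = 2·5^n + 2·7^n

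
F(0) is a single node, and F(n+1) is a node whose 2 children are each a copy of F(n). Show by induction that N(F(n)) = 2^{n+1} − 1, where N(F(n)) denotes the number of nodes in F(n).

Base case: N(F(0)) = 1, and 2^{0+1} − 1 = 1.
Assume N(F(j)) = 2^{j+1} − 1.
Then N(F(j+1)) = 1 + 2N(F(j)) = 1 + 2(2^{j+1} − 1) = 2^{j+2} − 2 + 1 = 2^{j+2} − 1.
So the formula holds for j+1, and by induction N(F(n)) = 2^{n+1} − 1 for all n ≥ 0.

N(F(n)) = 2^{n+1} − 1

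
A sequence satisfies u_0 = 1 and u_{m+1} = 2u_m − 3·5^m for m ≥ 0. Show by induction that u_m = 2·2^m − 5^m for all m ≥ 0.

Base case: u_0 = 1, and 2·2^0 − 5^0 = 2 − 1 = 1.
Assume u_r = 2·2^r − 5^r for some r ≥ 0.
Then u_{r+1} = 2u_r − 3·5^r = 2·(2·2^r − 5^r) − 3·5^r = 2·2^{r+1} − 2·5^r − 3·5^r = 2·2^{r+1} − 5·5^r = 2·2^{r+1} − 5^{r+1}.
Hence u_m = 2·2^m − 5^m for every m ≥ 0, by induction.

u_m = 2·2^m − 5^m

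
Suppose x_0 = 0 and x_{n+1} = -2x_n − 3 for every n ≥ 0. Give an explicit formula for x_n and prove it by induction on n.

Claim: x_n = (-2)^n − 1.

Base case: x_0 = 0, and (-2)^0 − 1 = 1 − 1 = 0.
Assume x_r = (-2)^r − 1 for some r ≥ 0.
Then x_{r+1} = -2x_r − 3 = -2·((-2)^r − 1) − 3 = -2·(-2)^r + 2 − 3 = (-2)^{r+1} − 1.
So the formula holds for r+1, and by induction x_n = (-2)^n − 1 for all n ≥ 0.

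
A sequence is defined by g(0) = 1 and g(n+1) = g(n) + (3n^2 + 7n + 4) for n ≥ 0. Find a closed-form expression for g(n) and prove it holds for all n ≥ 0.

Claim: g(n) = n^3 + 2n^2 + n + 1.

Base case: g(0) = 1, and 0^3 + 2·0^2 + 0 + 1 = 1.
Assume g(j) = j^3 + 2j^2 + j + 1.
Then g(j+1) = g(j) + (3j^2 + 7j + 4) = (j^3 + 2j^2 + j + 1) + (3j^2 + 7j + 4) = j^3 + 5j^2 + 8j + 5,
and (j+1)^3 + 2·(j+1)^2 + (j+1) + 1 = j^3 + 5j^2 + 8j + 5.
Hence g(n) = n^3 + 2n^2 + n + 1 for every n ≥ 0, by induction.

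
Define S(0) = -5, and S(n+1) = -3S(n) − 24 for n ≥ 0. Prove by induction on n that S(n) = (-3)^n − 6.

Base case: S(0) = -5, and (-3)^0 − 6 = 1 − 6 = -5.
Assume S(k) = (-3)^k − 6 for some k ≥ 0.
Then S(k+1) = -3S(k) − 24 = -3·((-3)^k − 6) − 24 = -3·(-3)^k + 18 − 24 = (-3)^{k+1} − 6.
Hence S(n) = (-3)^n − 6 for every n ≥ 0, by induction.

S(n) = (-3)^n − 6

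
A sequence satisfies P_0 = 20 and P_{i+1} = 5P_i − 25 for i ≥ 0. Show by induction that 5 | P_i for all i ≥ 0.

Base case: P_0 = 20 = 5·4, so 5 | P_0.
Assume 5 | P_m, so P_m = 5t for some integer t.
Then P_{m+1} = 5P_m − 25 = 5·(5t) − 25 = 5(5t − 5), so 5 | P_{m+1}.
By induction, 5 | P_i for all i ≥ 0.

5 | P_i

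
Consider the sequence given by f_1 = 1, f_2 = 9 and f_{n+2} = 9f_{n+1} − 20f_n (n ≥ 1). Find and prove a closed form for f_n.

Claim: f_n = -4^n + 5^n.

Base cases: f_1 = 1 and -4^1 + 5^1 = 1; f_2 = 9 and -4^2 + 5^2 = 9.
Assume f_j = -4^j + 5^j for all 1 ≤ j ≤ r, where r ≥ 2.
Then f_{r+1} = 9f_r − 20f_{r−1} = 9·(-4^r + 5^r) − 20·(-4^{r−1} + 5^{r−1}) = -(9·4 − 20)4^{r−1} + (9·5 − 20)5^{r−1} = -16·4^{r−1} + 25·5^{r−1} = -4^{r+1} + 5^{r+1}.
By strong induction, f_n = -4^n + 5^n for all n ≥ 1.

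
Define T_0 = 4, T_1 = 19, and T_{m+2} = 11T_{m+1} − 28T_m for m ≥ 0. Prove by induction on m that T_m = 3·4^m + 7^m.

Base cases: T_0 = 4 and 3·4^0 + 7^0 = 4; T_1 = 19 and 3·4^1 + 7^1 = 19.
Assume T_i = 3·4^i + 7^i for all 0 ≤ i ≤ j, where j ≥ 1.
Then T_{j+1} = 11T_j − 28T_{j−1} = 11·(3·4^j + 7^j) − 28·(3·4^{j−1} + 7^{j−1}) = 3·(11·4 − 28)4^{j−1} + (11·7 − 28)7^{j−1} = 48·4^{j−1} + 49·7^{j−1} = 3·4^{j+1} + 7^{j+1}.
This completes the inductive step, so T_m = 3·4^m + 7^m for all m ≥ 0.

T_m = 3·4^m + 7^m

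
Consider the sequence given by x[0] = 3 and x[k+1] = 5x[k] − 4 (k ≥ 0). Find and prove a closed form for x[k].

Claim: x[k] = 2·5^k + 1.

Base case: x[0] = 3, and 2·5^0 + 1 = 2 + 1 = 3.
Assume x[m] = 2·5^m + 1 for some m ≥ 0.
Then x[m+1] = 5x[m] − 4 = 5·(2·5^m + 1) − 4 = 10·5^m + 5 − 4 = 2·5^{m+1} + 1.
This completes the inductive step, so x[k] = 2·5^k + 1 for all k ≥ 0.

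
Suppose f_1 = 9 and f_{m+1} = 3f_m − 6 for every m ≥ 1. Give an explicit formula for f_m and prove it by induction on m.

Claim: f_m = 2·3^m + 3.

Base case: f_1 = 9, and 2·3^1 + 3 = 6 + 3 = 9.
Assume f_j = 2·3^j + 3 for some j ≥ 1.
Then f_{j+1} = 3f_j − 6 = 3·(2·3^j + 3) − 6 = 6·3^j + 9 − 6 = 2·3^{j+1} + 3.
By induction, f_m = 2·3^m + 3 for all m ≥ 1.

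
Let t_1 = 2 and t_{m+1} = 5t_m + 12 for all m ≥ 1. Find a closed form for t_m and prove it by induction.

Claim: t_m = 5^m − 3.

Base case: t_1 = 2, and 5^1 − 3 = 5 − 3 = 2.
Assume t_k = 5^k − 3 for some k ≥ 1.
Then t_{k+1} = 5t_k + 12 = 5·(5^k − 3) + 12 = 5^{k+1} − 15 + 12 = 5^{k+1} − 3.
This completes the inductive step, so t_m = 5^m − 3 for all m ≥ 1.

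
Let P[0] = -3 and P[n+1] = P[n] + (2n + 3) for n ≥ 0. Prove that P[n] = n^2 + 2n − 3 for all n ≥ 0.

Base case: P[0] = -3, and 0^2 + 2·0 − 3 = -3.
Assume P[j] = j^2 + 2j − 3.
Then P[j+1] = P[j] + (2j + 3) = (j^2 + 2j − 3) + (2j + 3) = j^2 + 4j,
and (j+1)^2 + 2·(j+1) − 3 = j^2 + 4j.
Hence P[n] = n^2 + 2n − 3 for every n ≥ 0, by induction.

P[n] = n^2 + 2n − 3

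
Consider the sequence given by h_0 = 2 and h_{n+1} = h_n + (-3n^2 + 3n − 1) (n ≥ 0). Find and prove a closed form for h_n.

Claim: h_n = -n^3 + 3n^2 − 3n + 2.

Base case: h_0 = 2, and -0^3 + 3·0^2 − 3·0 + 2 = 2.
Assume h_m = -m^3 + 3m^2 − 3m + 2.
Then h_{m+1} = h_m + (-3m^2 + 3m − 1) = (-m^3 + 3m^2 − 3m + 2) + (-3m^2 + 3m − 1) = -m^3 + 1,
and -(m+1)^3 + 3·(m+1)^2 − 3·(m+1) + 2 = -m^3 + 1.
Hence h_n = -n^3 + 3n^2 − 3n + 2 for every n ≥ 0, by induction.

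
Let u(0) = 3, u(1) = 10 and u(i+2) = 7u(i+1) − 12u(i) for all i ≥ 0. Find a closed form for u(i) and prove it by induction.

Claim: u(i) = 4^i + 2·3^i.

Base cases: u(0) = 3 and 4^0 + 2·3^0 = 3; u(1) = 10 and 4^1 + 2·3^1 = 10.
Assume u(t) = 4^t + 2·3^t for all 0 ≤ t ≤ j, where j ≥ 1.
Then u(j+1) = 7u(j) − 12u(j−1) = 7·(4^j + 2·3^j) − 12·(4^{j−1} + 2·3^{j−1}) = (7·4 − 12)4^{j−1} + 2·(7·3 − 12)3^{j−1} = 16·4^{j−1} + 18·3^{j−1} = 4^{j+1} + 2·3^{j+1}.
This completes the inductive step, so u(i) = 4^i + 2·3^i for all i ≥ 0.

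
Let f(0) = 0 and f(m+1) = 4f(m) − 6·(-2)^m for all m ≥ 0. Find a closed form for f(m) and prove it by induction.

Claim: f(m) = -4^m + (-2)^m.

Base case: f(0) = 0, and -4^0 + (-2)^0 = -1 + 1 = 0.
Assume f(r) = -4^r + (-2)^r for some r ≥ 0.
Then f(r+1) = 4f(r) − 6·(-2)^r = 4·(-4^r + (-2)^r) − 6·(-2)^r = -4^{r+1} + 4·(-2)^r − 6·(-2)^r = -4^{r+1} − 2·(-2)^r = -4^{r+1} + (-2)^{r+1}.
This completes the inductive step, so f(m) = -4^m + (-2)^m for all m ≥ 0.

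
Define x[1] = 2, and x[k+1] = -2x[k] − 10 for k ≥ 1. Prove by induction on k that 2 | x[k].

Base case: x[1] = 2 = 2·1, so 2 | x[1].
Assume 2 | x[r], so x[r] = 2t for some integer t.
Then x[r+1] = -2x[r] − 10 = -2·(2t) − 10 = 2(-2t − 5), so 2 | x[r+1].
Hence 2 | x[k] for every k ≥ 1, by induction.

2 | x[k]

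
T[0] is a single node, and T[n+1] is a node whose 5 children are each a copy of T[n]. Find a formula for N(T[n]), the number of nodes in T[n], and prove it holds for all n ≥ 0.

Claim: N(T[n]) = (5^{n+1} − 1)/4.

Base case: N(T[0]) = 1, and (5^{0+1} − 1)/4 = 1.
Assume N(T[r]) = (5^{r+1} − 1)/4.
Then N(T[r+1]) = 1 + 5N(T[r]) = 1 + 5·(5^{r+1} − 1)/4 = 1 + (5^{r+2} − 5)/4 = (4 + 5^{r+2} − 5)/4 = (5^{r+2} − 1)/4.
So the formula holds for r+1, and by induction N(T[n]) = (5^{n+1} − 1)/4 for all n ≥ 0.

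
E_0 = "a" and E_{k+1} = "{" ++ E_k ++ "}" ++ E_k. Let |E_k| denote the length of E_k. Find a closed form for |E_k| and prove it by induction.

Claim: |E_k| = 3·2^k − 2.

Base case: |E_0| = 1, and 3·2^0 − 2 = 1.
Assume |E_j| = 3·2^j − 2.
Then |E_{j+1}| = 1 + |E_j| + 1 + |E_j| = 2|E_j| + 2 = 2(3·2^j − 2) + 2 = 3·2^{j+1} − 4 + 2 = 3·2^{j+1} − 2.
Hence |E_k| = 3·2^k − 2 for every k ≥ 0, by induction.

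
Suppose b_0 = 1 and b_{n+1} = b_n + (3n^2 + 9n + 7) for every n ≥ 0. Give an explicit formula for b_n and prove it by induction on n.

Claim: b_n = n^3 + 3n^2 + 3n + 1.

Base case: b_0 = 1, and 0^3 + 3·0^2 + 3·0 + 1 = 1.
Assume b_j = j^3 + 3j^2 + 3j + 1.
Then b_{j+1} = b_j + (3j^2 + 9j + 7) = (j^3 + 3j^2 + 3j + 1) + (3j^2 + 9j + 7) = j^3 + 6j^2 + 12j + 8,
and (j+1)^3 + 3·(j+1)^2 + 3·(j+1) + 1 = j^3 + 6j^2 + 12j + 8.
Hence b_n = n^3 + 3n^2 + 3n + 1 for every n ≥ 0, by induction.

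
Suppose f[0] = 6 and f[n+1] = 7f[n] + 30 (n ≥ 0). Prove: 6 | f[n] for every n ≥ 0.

Base case: f[0] = 6 = 6·1, so 6 | f[0].
Assume 6 | f[r], so f[r] = 6t for some integer t.
Then f[r+1] = 7f[r] + 30 = 7·(6t) + 30 = 6(7t + 5), so 6 | f[r+1].
Hence 6 | f[n] for every n ≥ 0, by induction.

6 | f[n]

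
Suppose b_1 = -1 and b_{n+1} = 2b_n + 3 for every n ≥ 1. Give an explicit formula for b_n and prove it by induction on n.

Claim: b_n = 2^n − 3.

Base case: b_1 = -1, and 2^1 − 3 = 2 − 3 = -1.
Assume b_j = 2^j − 3 for some j ≥ 1.
Then b_{j+1} = 2b_j + 3 = 2·(2^j − 3) + 3 = 2^{j+1} − 6 + 3 = 2^{j+1} − 3.
Hence b_n = 2^n − 3 for every n ≥ 1, by induction.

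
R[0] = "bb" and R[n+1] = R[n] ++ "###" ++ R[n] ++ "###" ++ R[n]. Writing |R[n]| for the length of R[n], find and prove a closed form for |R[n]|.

Claim: |R[n]| = 5·3^n − 3.

Base case: |R[0]| = 2, and 5·3^0 − 3 = 2.
Assume |R[r]| = 5·3^r − 3.
Then |R[r+1]| = 3|R[r]| + 6 = 3(5·3^r − 3) + 6 = 5·3^{r+1} − 9 + 6 = 5·3^{r+1} − 3.
Hence |R[n]| = 5·3^n − 3 for every n ≥ 0, by induction.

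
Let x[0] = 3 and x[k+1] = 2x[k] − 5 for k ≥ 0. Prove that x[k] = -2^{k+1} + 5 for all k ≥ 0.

Base case: x[0] = 3, and -2^{0+1} + 5 = -2 + 5 = 3.
Assume x[j] = -2^{j+1} + 5 for some j ≥ 0.
Then x[j+1] = 2x[j] − 5 = 2·(-2^{j+1} + 5) − 5 = -2^{j+2} + 10 − 5 = -2^{j+2} + 5.
By induction, x[k] = -2^{k+1} + 5 for all k ≥ 0.

x[k] = -2^{k+1} + 5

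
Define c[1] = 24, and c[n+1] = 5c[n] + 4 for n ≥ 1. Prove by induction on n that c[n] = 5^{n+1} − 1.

Base case: c[1] = 24, and 5^{1+1} − 1 = 25 − 1 = 24.
Assume c[j] = 5^{j+1} − 1 for some j ≥ 1.
Then c[j+1] = 5c[j] + 4 = 5·(5^{j+1} − 1) + 4 = 5^{j+2} − 5 + 4 = 5^{j+2} − 1.
Hence c[n] = 5^{n+1} − 1 for every n ≥ 1, by induction.

c[n] = 5^{n+1} − 1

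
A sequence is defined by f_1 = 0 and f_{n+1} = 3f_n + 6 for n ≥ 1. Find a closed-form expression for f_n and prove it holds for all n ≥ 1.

Claim: f_n = 3^n − 3.

Base case: f_1 = 0, and 3^1 − 3 = 3 − 3 = 0.
Assume f_k = 3^k − 3 for some k ≥ 1.
Then f_{k+1} = 3f_k + 6 = 3·(3^k − 3) + 6 = 3^{k+1} − 9 + 6 = 3^{k+1} − 3.
This completes the inductive step, so f_n = 3^n − 3 for all n ≥ 1.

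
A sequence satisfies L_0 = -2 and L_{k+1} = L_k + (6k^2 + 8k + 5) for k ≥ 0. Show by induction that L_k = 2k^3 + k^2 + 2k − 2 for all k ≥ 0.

Base case: L_0 = -2, and 2·0^3 + 0^2 + 2·0 − 2 = -2.
Assume L_j = 2j^3 + j^2 + 2j − 2.
Then L_{j+1} = L_j + (6j^2 + 8j + 5) = (2j^3 + j^2 + 2j − 2) + (6j^2 + 8j + 5) = 2j^3 + 7j^2 + 10j + 3,
and 2·(j+1)^3 + (j+1)^2 + 2·(j+1) − 2 = 2j^3 + 7j^2 + 10j + 3.
This completes the inductive step, so L_k = 2k^3 + k^2 + 2k − 2 for all k ≥ 0.

L_k = 2k^3 + k^2 + 2k − 2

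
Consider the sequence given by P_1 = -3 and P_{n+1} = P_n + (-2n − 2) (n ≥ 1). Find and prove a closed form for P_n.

Claim: P_n = -n^2 − n − 1.

Base case: P_1 = -3, and -1^2 − 1 − 1 = -3.
Assume P_r = -r^2 − r − 1.
Then P_{r+1} = P_r + (-2r − 2) = (-r^2 − r − 1) + (-2r − 2) = -r^2 − 3r − 3,
and -(r+1)^2 − (r+1) − 1 = -r^2 − 3r − 3.
By induction, P_n = -n^2 − n − 1 for all n ≥ 1.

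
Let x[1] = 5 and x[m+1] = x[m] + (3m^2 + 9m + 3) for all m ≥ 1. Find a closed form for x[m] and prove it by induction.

Claim: x[m] = m^3 + 3m^2 − m + 2.

Base case: x[1] = 5, and 1^3 + 3·1^2 − 1 + 2 = 5.
Assume x[j] = j^3 + 3j^2 − j + 2.
Then x[j+1] = x[j] + (3j^2 + 9j + 3) = (j^3 + 3j^2 − j + 2) + (3j^2 + 9j + 3) = j^3 + 6j^2 + 8j + 5,
and (j+1)^3 + 3·(j+1)^2 − (j+1) + 2 = j^3 + 6j^2 + 8j + 5.
By induction, x[m] = m^3 + 3m^2 − m + 2 for all m ≥ 1.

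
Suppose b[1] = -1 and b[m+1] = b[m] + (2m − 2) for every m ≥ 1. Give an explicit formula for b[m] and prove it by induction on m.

Claim: b[m] = m^2 − 3m + 1.

Base case: b[1] = -1, and 1^2 − 3·1 + 1 = -1.
Assume b[k] = k^2 − 3k + 1.
Then b[k+1] = b[k] + (2k − 2) = (k^2 − 3k + 1) + (2k − 2) = k^2 − k − 1,
and (k+1)^2 − 3·(k+1) + 1 = k^2 − k − 1.
This completes the inductive step, so b[m] = m^2 − 3m + 1 for all m ≥ 1.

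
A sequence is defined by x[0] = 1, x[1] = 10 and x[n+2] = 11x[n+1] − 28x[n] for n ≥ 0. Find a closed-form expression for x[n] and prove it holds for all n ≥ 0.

Claim: x[n] = 2·7^n − 4^n.

Base cases: x[0] = 1 and 2·7^0 − 4^0 = 1; x[1] = 10 and 2·7^1 − 4^1 = 10.
Assume x[j] = 2·7^j − 4^j for all 0 ≤ j ≤ k, where k ≥ 1.
Then x[k+1] = 11x[k] − 28x[k−1] = 11·(2·7^k − 4^k) − 28·(2·7^{k−1} − 4^{k−1}) = 2·(11·7 − 28)7^{k−1} − (11·4 − 28)4^{k−1} = 98·7^{k−1} − 16·4^{k−1} = 2·7^{k+1} − 4^{k+1}.
By strong induction, x[n] = 2·7^n − 4^n for all n ≥ 0.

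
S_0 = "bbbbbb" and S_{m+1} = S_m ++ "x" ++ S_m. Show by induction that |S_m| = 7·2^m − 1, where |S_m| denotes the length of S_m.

Base case: |S_0| = 6, and 7·2^0 − 1 = 6.
Assume |S_r| = 7·2^r − 1.
Then |S_{r+1}| = |S_r| + 1 + |S_r| = 2|S_r| + 1 = 2(7·2^r − 1) + 1 = 7·2^{r+1} − 2 + 1 = 7·2^{r+1} − 1.
So the formula holds for r+1, and by induction |S_m| = 7·2^m − 1 for all m ≥ 0.

|S_m| = 7·2^m − 1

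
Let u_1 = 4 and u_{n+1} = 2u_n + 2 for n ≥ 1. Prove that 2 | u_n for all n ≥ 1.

Base case: u_1 = 4 = 2·2, so 2 | u_1.
Assume 2 | u_r, so u_r = 2t for some integer t.
Then u_{r+1} = 2u_r + 2 = 2·(2t) + 2 = 2(2t + 1), so 2 | u_{r+1}.
By induction, 2 | u_n for all n ≥ 1.

2 | u_n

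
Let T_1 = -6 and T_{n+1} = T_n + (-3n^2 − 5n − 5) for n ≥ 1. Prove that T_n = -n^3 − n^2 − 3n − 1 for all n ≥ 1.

Base case: T_1 = -6, and -1^3 − 1^2 − 3·1 − 1 = -6.
Assume T_k = -k^3 − k^2 − 3k − 1.
Then T_{k+1} = T_k + (-3k^2 − 5k − 5) = (-k^3 − k^2 − 3k − 1) + (-3k^2 − 5k − 5) = -k^3 − 4k^2 − 8k − 6,
and -(k+1)^3 − (k+1)^2 − 3·(k+1) − 1 = -k^3 − 4k^2 − 8k − 6.
Hence T_n = -n^3 − n^2 − 3n − 1 for every n ≥ 1, by induction.

T_n = -n^3 − n^2 − 3n − 1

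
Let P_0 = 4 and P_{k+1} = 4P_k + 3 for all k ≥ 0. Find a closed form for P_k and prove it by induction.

Claim: P_k = 5·4^k − 1.

Base case: P_0 = 4, and 5·4^0 − 1 = 5 − 1 = 4.
Assume P_r = 5·4^r − 1 for some r ≥ 0.
Then P_{r+1} = 4P_r + 3 = 4·(5·4^r − 1) + 3 = 20·4^r − 4 + 3 = 5·4^{r+1} − 1.
This completes the inductive step, so P_k = 5·4^k − 1 for all k ≥ 0.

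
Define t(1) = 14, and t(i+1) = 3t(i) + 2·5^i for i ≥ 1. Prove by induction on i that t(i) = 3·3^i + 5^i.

Base case: t(1) = 14, and 3·3^1 + 5^1 = 9 + 5 = 14.
Assume t(m) = 3·3^m + 5^m for some m ≥ 1.
Then t(m+1) = 3t(m) + 2·5^m = 3·(3·3^m + 5^m) + 2·5^m = 3·3^{m+1} + 3·5^m + 2·5^m = 3·3^{m+1} + 5·5^m = 3·3^{m+1} + 5^{m+1}.
So the formula holds for m+1, and by induction t(i) = 3·3^i + 5^i for all i ≥ 1.

t(i) = 3·3^i + 5^i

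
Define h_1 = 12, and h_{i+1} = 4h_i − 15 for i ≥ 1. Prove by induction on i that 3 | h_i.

Base case: h_1 = 12 = 3·4, so 3 | h_1.
Assume 3 | h_r, so h_r = 3t for some integer t.
Then h_{r+1} = 4h_r − 15 = 4·(3t) − 15 = 3(4t − 5), so 3 | h_{r+1}.
So the property holds for r+1, and by induction 3 | h_i for all i ≥ 1.

3 | h_i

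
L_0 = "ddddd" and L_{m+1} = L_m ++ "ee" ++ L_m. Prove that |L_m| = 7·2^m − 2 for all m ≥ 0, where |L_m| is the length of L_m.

Base case: |L_0| = 5, and 7·2^0 − 2 = 5.
Assume |L_j| = 7·2^j − 2.
Then |L_{j+1}| = |L_j| + 2 + |L_j| = 2|L_j| + 2 = 2(7·2^j − 2) + 2 = 7·2^{j+1} − 4 + 2 = 7·2^{j+1} − 2.
By induction, |L_m| = 7·2^m − 2 for all m ≥ 0.

|L_m| = 7·2^m − 2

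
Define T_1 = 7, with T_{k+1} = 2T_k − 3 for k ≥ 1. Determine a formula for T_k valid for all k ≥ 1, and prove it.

Claim: T_k = 2^{k+1} + 3.

Base case: T_1 = 7, and 2^{1+1} + 3 = 4 + 3 = 7.
Assume T_j = 2^{j+1} + 3 for some j ≥ 1.
Then T_{j+1} = 2T_j − 3 = 2·(2^{j+1} + 3) − 3 = 2^{j+2} + 6 − 3 = 2^{j+2} + 3.
By induction, T_k = 2^{k+1} + 3 for all k ≥ 1.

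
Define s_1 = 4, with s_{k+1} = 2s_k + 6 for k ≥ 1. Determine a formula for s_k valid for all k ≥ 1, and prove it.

Claim: s_k = 5·2^k − 6.

Base case: s_1 = 4, and 5·2^1 − 6 = 10 − 6 = 4.
Assume s_r = 5·2^r − 6 for some r ≥ 1.
Then s_{r+1} = 2s_r + 6 = 2·(5·2^r − 6) + 6 = 10·2^r − 12 + 6 = 5·2^{r+1} − 6.
By induction, s_k = 5·2^k − 6 for all k ≥ 1.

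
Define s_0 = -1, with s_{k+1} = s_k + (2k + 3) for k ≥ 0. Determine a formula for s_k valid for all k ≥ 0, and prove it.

Claim: s_k = k^2 + 2k − 1.

Base case: s_0 = -1, and 0^2 + 2·0 − 1 = -1.
Assume s_j = j^2 + 2j − 1.
Then s_{j+1} = s_j + (2j + 3) = (j^2 + 2j − 1) + (2j + 3) = j^2 + 4j + 2,
and (j+1)^2 + 2·(j+1) − 1 = j^2 + 4j + 2.
This completes the inductive step, so s_k = k^2 + 2k − 1 for all k ≥ 0.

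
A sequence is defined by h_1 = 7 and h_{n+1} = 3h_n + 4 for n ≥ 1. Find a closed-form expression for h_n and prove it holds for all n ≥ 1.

Claim: h_n = 3^{n+1} − 2.

Base case: h_1 = 7, and 3^{1+1} − 2 = 9 − 2 = 7.
Assume h_k = 3^{k+1} − 2 for some k ≥ 1.
Then h_{k+1} = 3h_k + 4 = 3·(3^{k+1} − 2) + 4 = 3^{k+2} − 6 + 4 = 3^{k+2} − 2.
This completes the inductive step, so h_n = 3^{n+1} − 2 for all n ≥ 1.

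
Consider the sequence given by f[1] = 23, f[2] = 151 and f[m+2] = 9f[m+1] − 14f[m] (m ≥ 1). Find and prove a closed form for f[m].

Claim: f[m] = 3·7^m + 2^m.

Base cases: f[1] = 23 and 3·7^1 + 2^1 = 23; f[2] = 151 and 3·7^2 + 2^2 = 151.
Assume f[j] = 3·7^j + 2^j for all 1 ≤ j ≤ r, where r ≥ 2.
Then f[r+1] = 9f[r] − 14f[r−1] = 9·(3·7^r + 2^r) − 14·(3·7^{r−1} + 2^{r−1}) = 3·(9·7 − 14)7^{r−1} + (9·2 − 14)2^{r−1} = 147·7^{r−1} + 4·2^{r−1} = 3·7^{r+1} + 2^{r+1}.
By strong induction, f[m] = 3·7^m + 2^m for all m ≥ 1.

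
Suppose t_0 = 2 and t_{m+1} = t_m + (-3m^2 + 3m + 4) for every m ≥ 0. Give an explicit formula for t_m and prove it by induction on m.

Claim: t_m = -m^3 + 3m^2 + 2m + 2.

Base case: t_0 = 2, and -0^3 + 3·0^2 + 2·0 + 2 = 2.
Assume t_r = -r^3 + 3r^2 + 2r + 2.
Then t_{r+1} = t_r + (-3r^2 + 3r + 4) = (-r^3 + 3r^2 + 2r + 2) + (-3r^2 + 3r + 4) = -r^3 + 5r + 6,
and -(r+1)^3 + 3·(r+1)^2 + 2·(r+1) + 2 = -r^3 + 5r + 6.
This completes the inductive step, so t_m = -m^3 + 3m^2 + 2m + 2 for all m ≥ 0.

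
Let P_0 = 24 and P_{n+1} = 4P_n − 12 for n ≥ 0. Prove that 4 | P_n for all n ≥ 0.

Base case: P_0 = 24 = 4·6, so 4 | P_0.
Assume 4 | P_r, so P_r = 4t for some integer t.
Then P_{r+1} = 4P_r − 12 = 4·(4t) − 12 = 4(4t − 3), so 4 | P_{r+1}.
This completes the inductive step, so 4 | P_n for all n ≥ 0.

4 | P_n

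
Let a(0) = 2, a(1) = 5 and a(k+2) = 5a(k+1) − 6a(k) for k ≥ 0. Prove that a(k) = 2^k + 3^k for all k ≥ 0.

Base cases: a(0) = 2 and 2^0 + 3^0 = 2; a(1) = 5 and 2^1 + 3^1 = 5.
Assume a(j) = 2^j + 3^j for all 0 ≤ j ≤ r, where r ≥ 1.
Then a(r+1) = 5a(r) − 6a(r−1) = 5·(2^r + 3^r) − 6·(2^{r−1} + 3^{r−1}) = (5·2 − 6)2^{r−1} + (5·3 − 6)3^{r−1} = 4·2^{r−1} + 9·3^{r−1} = 2^{r+1} + 3^{r+1}.
By strong induction, a(k) = 2^k + 3^k for all k ≥ 0.

a(k) = 2^k + 3^k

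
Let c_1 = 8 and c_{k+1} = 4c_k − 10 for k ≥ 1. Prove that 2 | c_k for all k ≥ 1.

Base case: c_1 = 8 = 2·4, so 2 | c_1.
Assume 2 | c_j, so c_j = 2t for some integer t.
Then c_{j+1} = 4c_j − 10 = 4·(2t) − 10 = 2(4t − 5), so 2 | c_{j+1}.
This completes the inductive step, so 2 | c_k for all k ≥ 1.

2 | c_k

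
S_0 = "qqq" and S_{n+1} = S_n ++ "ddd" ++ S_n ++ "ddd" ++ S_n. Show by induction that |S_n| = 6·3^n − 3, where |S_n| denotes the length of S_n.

Base case: |S_0| = 3, and 6·3^0 − 3 = 3.
Assume |S_m| = 6·3^m − 3.
Then |S_{m+1}| = 3|S_m| + 6 = 3(6·3^m − 3) + 6 = 6·3^{m+1} − 9 + 6 = 6·3^{m+1} − 3.
This completes the inductive step, so |S_n| = 6·3^n − 3 for all n ≥ 0.

|S_n| = 6·3^n − 3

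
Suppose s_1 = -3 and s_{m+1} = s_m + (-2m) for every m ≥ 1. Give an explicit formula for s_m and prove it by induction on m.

Claim: s_m = -m^2 + m − 3.

Base case: s_1 = -3, and -1^2 + 1 − 3 = -3.
Assume s_k = -k^2 + k − 3.
Then s_{k+1} = s_k + (-2k) = (-k^2 + k − 3) + (-2k) = -k^2 − k − 3,
and -(k+1)^2 + (k+1) − 3 = -k^2 − k − 3.
Hence s_m = -m^2 + m − 3 for every m ≥ 1, by induction.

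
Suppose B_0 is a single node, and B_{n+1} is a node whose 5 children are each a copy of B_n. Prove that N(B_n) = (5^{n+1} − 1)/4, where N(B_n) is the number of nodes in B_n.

Base case: N(B_0) = 1, and (5^{0+1} − 1)/4 = 1.
Assume N(B_m) = (5^{m+1} − 1)/4.
Then N(B_{m+1}) = 1 + 5N(B_m) = 1 + 5·(5^{m+1} − 1)/4 = 1 + (5^{m+2} − 5)/4 = (4 + 5^{m+2} − 5)/4 = (5^{m+2} − 1)/4.
This completes the inductive step, so N(B_n) = (5^{n+1} − 1)/4 for all n ≥ 0.

N(B_n) = (5^{n+1} − 1)/4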